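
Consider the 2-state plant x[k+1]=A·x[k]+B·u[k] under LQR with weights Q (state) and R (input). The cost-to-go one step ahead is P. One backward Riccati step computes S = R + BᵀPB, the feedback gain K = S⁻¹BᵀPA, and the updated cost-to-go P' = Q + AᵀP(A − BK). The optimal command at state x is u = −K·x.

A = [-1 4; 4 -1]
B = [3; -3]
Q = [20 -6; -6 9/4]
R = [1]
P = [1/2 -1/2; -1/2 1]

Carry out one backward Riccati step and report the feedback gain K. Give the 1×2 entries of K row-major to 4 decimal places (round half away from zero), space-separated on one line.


BᵀP = [3.0000 -4.5000]
S = R + BᵀPB = [1] + [22.5000] = [23.5000]
BᵀPA = [-21.0000 16.5000]
K = S⁻¹·BᵀPA = [-0.8936 0.7021]
A−BK = [1.6809 1.8936; 1.3191 1.1064]
AᵀP(A−BK) = [1.7340 0.2447; 0.2447 1.4149]
P' = Q + AᵀP(A−BK) = [21.7340 -5.7553; -5.7553 3.6649]
tr(P') = 25.3989

-0.8936 0.7021


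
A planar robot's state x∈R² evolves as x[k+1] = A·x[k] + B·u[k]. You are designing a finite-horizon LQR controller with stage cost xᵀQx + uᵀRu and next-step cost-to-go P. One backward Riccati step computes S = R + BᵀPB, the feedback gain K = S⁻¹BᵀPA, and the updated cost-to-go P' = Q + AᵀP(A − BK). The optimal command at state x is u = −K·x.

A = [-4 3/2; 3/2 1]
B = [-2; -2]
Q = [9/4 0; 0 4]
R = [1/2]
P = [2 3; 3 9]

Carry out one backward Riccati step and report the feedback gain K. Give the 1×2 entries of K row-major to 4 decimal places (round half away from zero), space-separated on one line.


0.0584 -0.5693

BᵀP = [-10.0000 -24.0000]
S = R + BᵀPB = [1/2] + [68.0000] = [68.5000]
BᵀPA = [4.0000 -39.0000]
K = S⁻¹·BᵀPA = [0.0584 -0.5693]
A−BK = [-3.8832 0.3613; 1.6168 -0.1387]
AᵀP(A−BK) = [16.0164 -1.4726; -1.4726 0.2956]
P' = Q + AᵀP(A−BK) = [18.2664 -1.4726; -1.4726 4.2956]
tr(P') = 22.5620


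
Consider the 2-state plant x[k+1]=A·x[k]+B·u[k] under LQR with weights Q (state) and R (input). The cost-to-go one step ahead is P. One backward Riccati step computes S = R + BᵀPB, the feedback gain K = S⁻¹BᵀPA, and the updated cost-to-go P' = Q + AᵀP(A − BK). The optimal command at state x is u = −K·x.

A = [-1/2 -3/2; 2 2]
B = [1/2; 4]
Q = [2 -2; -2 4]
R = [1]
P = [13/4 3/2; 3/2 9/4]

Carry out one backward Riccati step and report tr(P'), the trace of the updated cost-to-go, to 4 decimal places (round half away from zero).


13.0243

BᵀP = [7.6250 9.7500]
S = R + BᵀPB = [1] + [42.8125] = [43.8125]
BᵀPA = [15.6875 8.0625]
K = S⁻¹·BᵀPA = [0.3581 0.1840]
A−BK = [-0.6790 -1.5920; 0.5678 1.2639]
AᵀP(A−BK) = [1.1954 2.5506; 2.5506 5.8288]
P' = Q + AᵀP(A−BK) = [3.1954 0.5506; 0.5506 9.8288]
tr(P') = 13.0243


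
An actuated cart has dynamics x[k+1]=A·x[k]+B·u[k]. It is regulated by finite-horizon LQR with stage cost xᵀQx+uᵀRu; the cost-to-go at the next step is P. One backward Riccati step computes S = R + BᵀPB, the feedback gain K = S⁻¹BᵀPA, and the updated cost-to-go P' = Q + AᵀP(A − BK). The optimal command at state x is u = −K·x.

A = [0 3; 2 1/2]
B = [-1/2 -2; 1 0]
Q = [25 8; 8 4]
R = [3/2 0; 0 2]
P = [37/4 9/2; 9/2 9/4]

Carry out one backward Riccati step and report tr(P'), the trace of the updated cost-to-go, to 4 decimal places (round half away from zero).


34.6885

BᵀP = [-0.1250 0.0000; -18.5000 -9.0000]
S = R + BᵀPB = [3/2 0; 0 2] + [0.0625 0.2500; 0.2500 37.0000] = [1.5625 0.2500; 0.2500 39.0000]
BᵀPA = [0.0000 -0.3750; -18.0000 -60.0000]
K = S⁻¹·BᵀPA = [0.0739 0.0062; -0.4620 -1.5385]
A−BK = [-0.8871 -0.0739; 1.9261 0.4938]
AᵀP(A−BK) = [0.6838 1.5570; 1.5570 5.0047]
P' = Q + AᵀP(A−BK) = [25.6838 9.5570; 9.5570 9.0047]
tr(P') = 34.6885


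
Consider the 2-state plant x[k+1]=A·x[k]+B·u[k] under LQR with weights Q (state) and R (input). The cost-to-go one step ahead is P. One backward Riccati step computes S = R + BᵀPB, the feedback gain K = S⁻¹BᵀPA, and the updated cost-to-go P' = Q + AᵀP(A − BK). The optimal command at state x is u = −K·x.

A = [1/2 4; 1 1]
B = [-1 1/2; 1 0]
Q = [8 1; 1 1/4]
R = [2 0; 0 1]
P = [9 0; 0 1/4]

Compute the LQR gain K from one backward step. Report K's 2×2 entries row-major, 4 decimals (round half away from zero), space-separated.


BᵀP = [-9.0000 0.2500; 4.5000 0.0000]
S = R + BᵀPB = [2 0; 0 1] + [9.2500 -4.5000; -4.5000 2.2500] = [11.2500 -4.5000; -4.5000 3.2500]
BᵀPA = [-4.2500 -35.7500; 2.2500 18.0000]
K = S⁻¹·BᵀPA = [-0.2261 -2.1571; 0.3793 2.5517]
A−BK = [0.0843 0.5670; 1.2261 3.1571]
AᵀP(A−BK) = [0.6858 3.3410; 3.3410 21.2031]
P' = Q + AᵀP(A−BK) = [8.6858 4.3410; 4.3410 21.4531]
tr(P') = 30.1389

-0.2261 -2.1571 0.3793 2.5517


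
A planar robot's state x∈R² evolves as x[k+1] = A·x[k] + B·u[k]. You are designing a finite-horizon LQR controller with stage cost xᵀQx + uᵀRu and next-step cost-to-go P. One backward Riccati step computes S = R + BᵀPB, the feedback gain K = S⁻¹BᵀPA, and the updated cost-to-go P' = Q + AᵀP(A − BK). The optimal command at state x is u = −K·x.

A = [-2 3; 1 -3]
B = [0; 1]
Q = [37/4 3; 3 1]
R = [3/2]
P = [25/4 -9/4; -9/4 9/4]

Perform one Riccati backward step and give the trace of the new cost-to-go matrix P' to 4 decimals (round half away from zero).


102.7500

BᵀP = [-2.2500 2.2500]
S = R + BᵀPB = [3/2] + [2.2500] = [3.7500]
BᵀPA = [6.7500 -13.5000]
K = S⁻¹·BᵀPA = [1.8000 -3.6000]
A−BK = [-2.0000 3.0000; -0.8000 0.6000]
AᵀP(A−BK) = [24.1000 -40.2000; -40.2000 68.4000]
P' = Q + AᵀP(A−BK) = [33.3500 -37.2000; -37.2000 69.4000]
tr(P') = 102.7500


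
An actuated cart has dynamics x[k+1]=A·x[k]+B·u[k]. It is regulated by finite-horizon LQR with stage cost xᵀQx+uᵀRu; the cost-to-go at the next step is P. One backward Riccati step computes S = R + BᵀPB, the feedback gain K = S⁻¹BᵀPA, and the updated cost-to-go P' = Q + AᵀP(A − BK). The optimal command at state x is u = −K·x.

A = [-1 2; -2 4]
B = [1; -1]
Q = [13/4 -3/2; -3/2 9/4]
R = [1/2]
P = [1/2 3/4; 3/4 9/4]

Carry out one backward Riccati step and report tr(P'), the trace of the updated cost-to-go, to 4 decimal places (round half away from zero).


37.8214

BᵀP = [-0.2500 -1.5000]
S = R + BᵀPB = [1/2] + [1.2500] = [1.7500]
BᵀPA = [3.2500 -6.5000]
K = S⁻¹·BᵀPA = [1.8571 -3.7143]
A−BK = [-2.8571 5.7143; -0.1429 0.2857]
AᵀP(A−BK) = [6.4643 -12.9286; -12.9286 25.8571]
P' = Q + AᵀP(A−BK) = [9.7143 -14.4286; -14.4286 28.1071]
tr(P') = 37.8214


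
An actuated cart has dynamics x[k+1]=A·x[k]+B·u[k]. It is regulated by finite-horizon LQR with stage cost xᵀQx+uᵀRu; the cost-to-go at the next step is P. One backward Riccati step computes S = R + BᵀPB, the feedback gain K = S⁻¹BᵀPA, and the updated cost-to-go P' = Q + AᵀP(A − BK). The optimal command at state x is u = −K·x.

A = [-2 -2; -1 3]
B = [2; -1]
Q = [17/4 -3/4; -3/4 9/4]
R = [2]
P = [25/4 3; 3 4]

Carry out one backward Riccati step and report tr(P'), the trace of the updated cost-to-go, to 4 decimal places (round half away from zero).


40.3947

BᵀP = [9.5000 2.0000]
S = R + BᵀPB = [2] + [17.0000] = [19.0000]
BᵀPA = [-21.0000 -13.0000]
K = S⁻¹·BᵀPA = [-1.1053 -0.6842]
A−BK = [0.2105 -0.6316; -2.1053 2.3158]
AᵀP(A−BK) = [17.7895 -13.3684; -13.3684 16.1053]
P' = Q + AᵀP(A−BK) = [22.0395 -14.1184; -14.1184 18.3553]
tr(P') = 40.3947


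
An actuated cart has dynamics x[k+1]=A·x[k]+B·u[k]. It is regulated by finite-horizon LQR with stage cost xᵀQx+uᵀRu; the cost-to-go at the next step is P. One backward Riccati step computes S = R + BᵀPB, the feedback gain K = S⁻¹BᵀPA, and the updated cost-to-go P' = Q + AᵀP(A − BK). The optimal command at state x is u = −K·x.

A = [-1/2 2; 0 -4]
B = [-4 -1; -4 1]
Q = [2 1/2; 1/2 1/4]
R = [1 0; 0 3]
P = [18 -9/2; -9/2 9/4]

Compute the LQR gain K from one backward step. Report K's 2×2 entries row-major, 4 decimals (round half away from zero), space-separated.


0.0867 -0.0578 0.1794 -2.1196

BᵀP = [-54.0000 9.0000; -22.5000 6.7500]
S = R + BᵀPB = [1 0; 0 3] + [180.0000 63.0000; 63.0000 29.2500] = [181.0000 63.0000; 63.0000 32.2500]
BᵀPA = [27.0000 -144.0000; 11.2500 -72.0000]
K = S⁻¹·BᵀPA = [0.0867 -0.0578; 0.1794 -2.1196]
A−BK = [0.0263 -0.3509; 0.1674 -2.1116]
AᵀP(A−BK) = [0.1400 -1.5933; -1.5933 19.0622]
P' = Q + AᵀP(A−BK) = [2.1400 -1.0933; -1.0933 19.3122]
tr(P') = 21.4522


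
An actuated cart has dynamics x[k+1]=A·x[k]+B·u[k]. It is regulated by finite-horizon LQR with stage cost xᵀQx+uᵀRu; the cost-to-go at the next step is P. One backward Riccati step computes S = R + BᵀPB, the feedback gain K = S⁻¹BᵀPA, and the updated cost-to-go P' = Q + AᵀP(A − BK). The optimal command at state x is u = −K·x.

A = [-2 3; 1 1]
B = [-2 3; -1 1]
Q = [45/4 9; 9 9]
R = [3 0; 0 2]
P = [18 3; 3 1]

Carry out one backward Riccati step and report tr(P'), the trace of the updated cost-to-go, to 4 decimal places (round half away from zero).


23.5920

BᵀP = [-39.0000 -7.0000; 57.0000 10.0000]
S = R + BᵀPB = [3 0; 0 2] + [85.0000 -124.0000; -124.0000 181.0000] = [88.0000 -124.0000; -124.0000 183.0000]
BᵀPA = [71.0000 -124.0000; -104.0000 181.0000]
K = S⁻¹·BᵀPA = [0.1332 -0.3407; -0.4780 0.7582]
A−BK = [-0.2995 0.0440; 1.6113 -0.0989]
AᵀP(A−BK) = [1.8255 -0.9560; -0.9560 1.5165]
P' = Q + AᵀP(A−BK) = [13.0755 8.0440; 8.0440 10.5165]
tr(P') = 23.5920


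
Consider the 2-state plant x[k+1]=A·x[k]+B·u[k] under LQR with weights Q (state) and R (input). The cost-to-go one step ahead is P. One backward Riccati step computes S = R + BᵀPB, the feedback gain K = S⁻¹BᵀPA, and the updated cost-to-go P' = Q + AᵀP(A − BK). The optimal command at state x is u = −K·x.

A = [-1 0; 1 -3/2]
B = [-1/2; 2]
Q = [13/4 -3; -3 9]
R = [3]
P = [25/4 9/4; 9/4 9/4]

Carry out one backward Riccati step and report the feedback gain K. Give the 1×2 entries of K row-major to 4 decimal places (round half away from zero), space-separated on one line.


BᵀP = [1.3750 3.3750]
S = R + BᵀPB = [3] + [6.0625] = [9.0625]
BᵀPA = [2.0000 -5.0625]
K = S⁻¹·BᵀPA = [0.2207 -0.5586]
A−BK = [-0.8897 -0.2793; 0.5586 -0.3828]
AᵀP(A−BK) = [3.5586 1.1172; 1.1172 2.2345]
P' = Q + AᵀP(A−BK) = [6.8086 -1.8828; -1.8828 11.2345]
tr(P') = 18.0431

0.2207 -0.5586


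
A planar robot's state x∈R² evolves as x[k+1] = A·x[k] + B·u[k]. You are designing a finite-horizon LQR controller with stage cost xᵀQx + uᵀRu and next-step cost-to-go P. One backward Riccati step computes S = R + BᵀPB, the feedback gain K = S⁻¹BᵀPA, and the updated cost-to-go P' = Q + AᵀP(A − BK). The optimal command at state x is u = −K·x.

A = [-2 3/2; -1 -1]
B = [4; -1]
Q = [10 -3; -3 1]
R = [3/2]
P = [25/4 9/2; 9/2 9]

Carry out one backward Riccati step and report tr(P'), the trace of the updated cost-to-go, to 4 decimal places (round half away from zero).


BᵀP = [20.5000 9.0000]
S = R + BᵀPB = [3/2] + [73.0000] = [74.5000]
BᵀPA = [-50.0000 21.7500]
K = S⁻¹·BᵀPA = [-0.6711 0.2919]
A−BK = [0.6846 0.3322; -1.6711 -0.7081]
AᵀP(A−BK) = [18.4430 7.0973; 7.0973 3.2127]
P' = Q + AᵀP(A−BK) = [28.4430 4.0973; 4.0973 4.2127]
tr(P') = 32.6556

32.6556


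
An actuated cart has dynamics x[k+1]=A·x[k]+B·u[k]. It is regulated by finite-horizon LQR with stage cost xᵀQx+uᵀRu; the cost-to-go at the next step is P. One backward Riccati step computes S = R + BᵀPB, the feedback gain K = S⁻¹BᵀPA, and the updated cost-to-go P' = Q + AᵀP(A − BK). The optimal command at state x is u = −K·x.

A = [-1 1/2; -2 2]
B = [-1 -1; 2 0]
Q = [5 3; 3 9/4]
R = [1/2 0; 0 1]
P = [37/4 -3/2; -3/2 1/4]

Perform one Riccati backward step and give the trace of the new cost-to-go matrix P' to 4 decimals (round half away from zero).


7.4393

BᵀP = [-12.2500 2.0000; -9.2500 1.5000]
S = R + BᵀPB = [1/2 0; 0 1] + [16.2500 12.2500; 12.2500 9.2500] = [16.7500 12.2500; 12.2500 10.2500]
BᵀPA = [8.2500 -2.1250; 6.2500 -1.6250]
K = S⁻¹·BᵀPA = [0.3699 -0.0867; 0.1676 -0.0549]
A−BK = [-0.4624 0.3584; -2.7399 2.1734]
AᵀP(A−BK) = [0.1503 -0.0665; -0.0665 0.0390]
P' = Q + AᵀP(A−BK) = [5.1503 2.9335; 2.9335 2.2890]
tr(P') = 7.4393


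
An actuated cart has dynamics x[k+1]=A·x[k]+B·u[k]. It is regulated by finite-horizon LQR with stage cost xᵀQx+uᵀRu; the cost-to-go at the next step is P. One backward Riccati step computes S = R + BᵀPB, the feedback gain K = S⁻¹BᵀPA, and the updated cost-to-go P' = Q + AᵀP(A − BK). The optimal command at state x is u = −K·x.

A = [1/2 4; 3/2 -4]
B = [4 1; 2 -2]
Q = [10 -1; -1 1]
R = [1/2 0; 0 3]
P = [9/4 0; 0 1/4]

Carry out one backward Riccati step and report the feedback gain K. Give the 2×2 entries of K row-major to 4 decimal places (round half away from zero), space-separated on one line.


BᵀP = [9.0000 0.5000; 2.2500 -0.5000]
S = R + BᵀPB = [1/2 0; 0 3] + [37.0000 8.0000; 8.0000 3.2500] = [37.5000 8.0000; 8.0000 6.2500]
BᵀPA = [5.2500 34.0000; 0.3750 11.0000]
K = S⁻¹·BᵀPA = [0.1750 0.7307; -0.1640 0.8247]
A−BK = [-0.0360 0.2524; 0.8221 -3.8122]
AᵀP(A−BK) = [0.2678 -1.1456; -1.1456 6.0836]
P' = Q + AᵀP(A−BK) = [10.2678 -2.1456; -2.1456 7.0836]
tr(P') = 17.3515

0.1750 0.7307 -0.1640 0.8247


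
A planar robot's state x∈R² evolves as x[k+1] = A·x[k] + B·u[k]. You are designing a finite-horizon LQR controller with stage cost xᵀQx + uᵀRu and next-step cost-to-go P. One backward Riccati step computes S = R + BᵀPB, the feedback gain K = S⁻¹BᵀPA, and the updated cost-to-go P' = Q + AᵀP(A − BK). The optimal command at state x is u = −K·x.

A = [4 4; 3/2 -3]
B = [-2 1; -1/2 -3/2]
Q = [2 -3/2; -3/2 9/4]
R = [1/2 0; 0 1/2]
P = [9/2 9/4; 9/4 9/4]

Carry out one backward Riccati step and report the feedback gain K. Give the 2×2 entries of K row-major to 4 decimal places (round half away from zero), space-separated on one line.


BᵀP = [-10.1250 -5.6250; 1.1250 -1.1250]
S = R + BᵀPB = [1/2 0; 0 1/2] + [23.0625 -1.6875; -1.6875 2.8125] = [23.5625 -1.6875; -1.6875 3.3125]
BᵀPA = [-48.9375 -23.6250; 2.8125 7.8750]
K = S⁻¹·BᵀPA = [-2.0925 -0.8639; -0.2169 1.9373]
A−BK = [0.0320 0.3349; 0.1284 -0.5261]
AᵀP(A−BK) = [2.2729 0.6489; 0.6489 2.5843]
P' = Q + AᵀP(A−BK) = [4.2729 -0.8511; -0.8511 4.8343]
tr(P') = 9.1072

-2.0925 -0.8639 -0.2169 1.9373


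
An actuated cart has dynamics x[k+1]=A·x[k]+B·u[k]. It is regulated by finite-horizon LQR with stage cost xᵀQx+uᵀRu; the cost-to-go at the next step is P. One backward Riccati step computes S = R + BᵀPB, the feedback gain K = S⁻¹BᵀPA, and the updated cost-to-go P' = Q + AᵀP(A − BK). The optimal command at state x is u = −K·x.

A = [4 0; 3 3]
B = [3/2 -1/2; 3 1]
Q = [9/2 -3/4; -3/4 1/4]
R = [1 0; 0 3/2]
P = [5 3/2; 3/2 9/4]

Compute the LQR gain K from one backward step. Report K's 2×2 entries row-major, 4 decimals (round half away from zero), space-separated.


1.7171 0.5329 -1.3289 0.8289

BᵀP = [12.0000 9.0000; -1.0000 1.5000]
S = R + BᵀPB = [1 0; 0 3/2] + [45.0000 3.0000; 3.0000 2.0000] = [46.0000 3.0000; 3.0000 3.5000]
BᵀPA = [75.0000 27.0000; 0.5000 4.5000]
K = S⁻¹·BᵀPA = [1.7171 0.5329; -1.3289 0.8289]
A−BK = [0.7599 -0.3849; -0.8224 0.5724]
AᵀP(A−BK) = [8.1316 -2.1316; -2.1316 2.1316]
P' = Q + AᵀP(A−BK) = [12.6316 -2.8816; -2.8816 2.3816]
tr(P') = 15.0132


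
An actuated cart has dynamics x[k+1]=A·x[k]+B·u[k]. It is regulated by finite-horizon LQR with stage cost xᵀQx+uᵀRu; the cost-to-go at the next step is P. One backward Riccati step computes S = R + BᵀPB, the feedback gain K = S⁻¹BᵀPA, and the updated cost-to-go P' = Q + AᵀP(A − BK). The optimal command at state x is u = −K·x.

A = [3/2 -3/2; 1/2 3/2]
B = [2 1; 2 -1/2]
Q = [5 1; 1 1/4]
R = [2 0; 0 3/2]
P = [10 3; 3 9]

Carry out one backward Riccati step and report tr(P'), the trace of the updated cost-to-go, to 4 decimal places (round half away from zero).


11.2242

BᵀP = [26.0000 24.0000; 8.5000 -1.5000]
S = R + BᵀPB = [2 0; 0 3/2] + [100.0000 14.0000; 14.0000 9.2500] = [102.0000 14.0000; 14.0000 10.7500]
BᵀPA = [51.0000 -3.0000; 12.0000 -15.0000]
K = S⁻¹·BᵀPA = [0.4223 0.1974; 0.5664 -1.6524]
A−BK = [0.0891 -0.2424; -0.0614 0.2790]
AᵀP(A−BK) = [0.9182 -1.4879; -1.4879 5.0559]
P' = Q + AᵀP(A−BK) = [5.9182 -0.4879; -0.4879 5.3059]
tr(P') = 11.2242


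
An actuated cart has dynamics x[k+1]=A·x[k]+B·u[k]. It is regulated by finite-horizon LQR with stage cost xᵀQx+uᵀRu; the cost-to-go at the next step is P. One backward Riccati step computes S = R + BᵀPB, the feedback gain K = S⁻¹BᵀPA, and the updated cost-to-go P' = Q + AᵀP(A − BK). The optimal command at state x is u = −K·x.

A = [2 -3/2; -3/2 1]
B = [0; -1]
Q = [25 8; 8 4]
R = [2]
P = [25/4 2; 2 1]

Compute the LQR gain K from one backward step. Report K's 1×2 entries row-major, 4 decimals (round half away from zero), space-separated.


-0.8333 0.6667

BᵀP = [-2.0000 -1.0000]
S = R + BᵀPB = [2] + [1.0000] = [3.0000]
BᵀPA = [-2.5000 2.0000]
K = S⁻¹·BᵀPA = [-0.8333 0.6667]
A−BK = [2.0000 -1.5000; -2.3333 1.6667]
AᵀP(A−BK) = [13.1667 -10.0833; -10.0833 7.7292]
P' = Q + AᵀP(A−BK) = [38.1667 -2.0833; -2.0833 11.7292]
tr(P') = 49.8958


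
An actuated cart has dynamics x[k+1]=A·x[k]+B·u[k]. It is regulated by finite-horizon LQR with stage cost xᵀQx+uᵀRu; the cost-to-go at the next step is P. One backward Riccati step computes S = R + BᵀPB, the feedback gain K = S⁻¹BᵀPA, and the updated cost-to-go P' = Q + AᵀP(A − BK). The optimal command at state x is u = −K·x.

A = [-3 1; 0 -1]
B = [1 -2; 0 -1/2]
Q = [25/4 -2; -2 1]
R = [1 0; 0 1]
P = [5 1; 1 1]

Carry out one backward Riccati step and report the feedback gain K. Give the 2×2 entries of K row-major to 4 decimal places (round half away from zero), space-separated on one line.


-0.6154 0.3077 1.0769 -0.2051

BᵀP = [5.0000 1.0000; -10.5000 -2.5000]
S = R + BᵀPB = [1 0; 0 1] + [5.0000 -10.5000; -10.5000 22.2500] = [6.0000 -10.5000; -10.5000 23.2500]
BᵀPA = [-15.0000 4.0000; 31.5000 -8.0000]
K = S⁻¹·BᵀPA = [-0.6154 0.3077; 1.0769 -0.2051]
A−BK = [-0.2308 0.2821; 0.5385 -1.1026]
AᵀP(A−BK) = [1.8462 -0.9231; -0.9231 1.1282]
P' = Q + AᵀP(A−BK) = [8.0962 -2.9231; -2.9231 2.1282]
tr(P') = 10.2244


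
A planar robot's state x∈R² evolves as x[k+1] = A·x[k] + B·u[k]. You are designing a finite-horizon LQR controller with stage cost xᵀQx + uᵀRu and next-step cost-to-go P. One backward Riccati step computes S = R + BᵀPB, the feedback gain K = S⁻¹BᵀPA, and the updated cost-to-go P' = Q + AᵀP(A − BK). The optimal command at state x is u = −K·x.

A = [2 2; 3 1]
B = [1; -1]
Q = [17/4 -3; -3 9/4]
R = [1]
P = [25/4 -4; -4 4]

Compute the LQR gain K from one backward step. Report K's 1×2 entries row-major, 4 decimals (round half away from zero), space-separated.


-0.1818 0.6494

BᵀP = [10.2500 -8.0000]
S = R + BᵀPB = [1] + [18.2500] = [19.2500]
BᵀPA = [-3.5000 12.5000]
K = S⁻¹·BᵀPA = [-0.1818 0.6494]
A−BK = [2.1818 1.3506; 2.8182 1.6494]
AᵀP(A−BK) = [12.3636 7.2727; 7.2727 4.8831]
P' = Q + AᵀP(A−BK) = [16.6136 4.2727; 4.2727 7.1331]
tr(P') = 23.7468


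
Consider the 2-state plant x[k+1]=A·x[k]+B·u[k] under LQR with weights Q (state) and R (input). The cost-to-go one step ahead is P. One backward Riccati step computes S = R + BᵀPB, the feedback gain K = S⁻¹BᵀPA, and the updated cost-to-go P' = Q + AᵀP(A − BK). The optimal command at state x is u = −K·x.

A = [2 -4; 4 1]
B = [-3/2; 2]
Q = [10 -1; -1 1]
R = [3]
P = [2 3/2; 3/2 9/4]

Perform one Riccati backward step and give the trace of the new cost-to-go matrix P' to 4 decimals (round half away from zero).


BᵀP = [0.0000 2.2500]
S = R + BᵀPB = [3] + [4.5000] = [7.5000]
BᵀPA = [9.0000 2.2500]
K = S⁻¹·BᵀPA = [1.2000 0.3000]
A−BK = [3.8000 -3.5500; 1.6000 0.4000]
AᵀP(A−BK) = [57.2000 -30.7000; -30.7000 21.5750]
P' = Q + AᵀP(A−BK) = [67.2000 -31.7000; -31.7000 22.5750]
tr(P') = 89.7750

89.7750


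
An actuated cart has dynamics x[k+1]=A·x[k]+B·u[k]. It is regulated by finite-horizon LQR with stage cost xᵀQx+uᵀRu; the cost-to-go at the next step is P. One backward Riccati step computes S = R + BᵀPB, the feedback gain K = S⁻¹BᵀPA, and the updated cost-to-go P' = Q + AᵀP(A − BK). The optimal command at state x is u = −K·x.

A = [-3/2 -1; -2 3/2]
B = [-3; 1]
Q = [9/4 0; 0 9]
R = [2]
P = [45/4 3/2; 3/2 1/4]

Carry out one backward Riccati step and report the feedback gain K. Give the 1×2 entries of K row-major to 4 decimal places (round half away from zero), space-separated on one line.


BᵀP = [-32.2500 -4.2500]
S = R + BᵀPB = [2] + [92.5000] = [94.5000]
BᵀPA = [56.8750 25.8750]
K = S⁻¹·BᵀPA = [0.6019 0.2738]
A−BK = [0.3056 -0.1786; -2.6019 1.2262]
AᵀP(A−BK) = [1.0822 0.1771; 0.1771 0.2277]
P' = Q + AᵀP(A−BK) = [3.3322 0.1771; 0.1771 9.2277]
tr(P') = 12.5599

0.6019 0.2738


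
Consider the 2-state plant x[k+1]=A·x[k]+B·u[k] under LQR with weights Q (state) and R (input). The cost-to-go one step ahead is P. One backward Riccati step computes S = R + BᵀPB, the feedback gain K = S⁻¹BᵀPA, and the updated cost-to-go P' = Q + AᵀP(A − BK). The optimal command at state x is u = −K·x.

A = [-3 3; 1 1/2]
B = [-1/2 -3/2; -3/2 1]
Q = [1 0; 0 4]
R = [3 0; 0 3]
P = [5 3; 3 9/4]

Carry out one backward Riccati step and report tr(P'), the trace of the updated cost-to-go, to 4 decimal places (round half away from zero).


21.0534

BᵀP = [-7.0000 -4.8750; -4.5000 -2.2500]
S = R + BᵀPB = [3 0; 0 3] + [10.8125 5.6250; 5.6250 4.5000] = [13.8125 5.6250; 5.6250 7.5000]
BᵀPA = [16.1250 -23.4375; 11.2500 -14.6250]
K = S⁻¹·BᵀPA = [0.8013 -1.2997; 0.8990 -0.9752]
A−BK = [-1.2508 0.8873; 1.3029 -0.4743]
AᵀP(A−BK) = [6.2150 -7.4463; -7.4463 9.8384]
P' = Q + AᵀP(A−BK) = [7.2150 -7.4463; -7.4463 13.8384]
tr(P') = 21.0534


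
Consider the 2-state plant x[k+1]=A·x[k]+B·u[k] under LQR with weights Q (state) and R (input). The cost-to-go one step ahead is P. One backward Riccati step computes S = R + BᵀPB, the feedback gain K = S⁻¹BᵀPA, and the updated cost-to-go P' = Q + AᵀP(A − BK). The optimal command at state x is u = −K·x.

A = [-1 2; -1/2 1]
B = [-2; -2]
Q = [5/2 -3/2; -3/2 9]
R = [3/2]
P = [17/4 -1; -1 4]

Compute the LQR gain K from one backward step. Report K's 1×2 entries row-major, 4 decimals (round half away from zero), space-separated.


0.3585 -0.7170

BᵀP = [-6.5000 -6.0000]
S = R + BᵀPB = [3/2] + [25.0000] = [26.5000]
BᵀPA = [9.5000 -19.0000]
K = S⁻¹·BᵀPA = [0.3585 -0.7170]
A−BK = [-0.2830 0.5660; 0.2170 -0.4340]
AᵀP(A−BK) = [0.8443 -1.6887; -1.6887 3.3774]
P' = Q + AᵀP(A−BK) = [3.3443 -3.1887; -3.1887 12.3774]
tr(P') = 15.7217


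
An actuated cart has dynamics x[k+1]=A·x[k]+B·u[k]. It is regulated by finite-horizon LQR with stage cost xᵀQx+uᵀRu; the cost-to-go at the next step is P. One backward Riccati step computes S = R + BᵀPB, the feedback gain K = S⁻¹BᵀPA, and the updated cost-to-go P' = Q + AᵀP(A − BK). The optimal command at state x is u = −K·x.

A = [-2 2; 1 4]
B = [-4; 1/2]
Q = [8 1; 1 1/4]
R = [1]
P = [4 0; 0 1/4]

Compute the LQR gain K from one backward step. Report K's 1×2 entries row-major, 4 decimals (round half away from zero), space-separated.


0.4938 -0.4841

BᵀP = [-16.0000 0.1250]
S = R + BᵀPB = [1] + [64.0625] = [65.0625]
BᵀPA = [32.1250 -31.5000]
K = S⁻¹·BᵀPA = [0.4938 -0.4841]
A−BK = [-0.0250 0.0634; 0.7531 4.2421]
AᵀP(A−BK) = [0.3881 0.5533; 0.5533 4.7493]
P' = Q + AᵀP(A−BK) = [8.3881 1.5533; 1.5533 4.9993]
tr(P') = 13.3874


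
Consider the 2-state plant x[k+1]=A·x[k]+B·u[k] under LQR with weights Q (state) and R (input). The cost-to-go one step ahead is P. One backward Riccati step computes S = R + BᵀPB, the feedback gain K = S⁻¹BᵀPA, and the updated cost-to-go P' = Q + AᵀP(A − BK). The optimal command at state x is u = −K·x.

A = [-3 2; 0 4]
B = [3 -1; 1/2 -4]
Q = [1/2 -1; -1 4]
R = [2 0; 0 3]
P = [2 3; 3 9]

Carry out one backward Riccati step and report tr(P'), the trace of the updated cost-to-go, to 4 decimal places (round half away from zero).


9.1279

BᵀP = [7.5000 13.5000; -14.0000 -39.0000]
S = R + BᵀPB = [2 0; 0 3] + [29.2500 -61.5000; -61.5000 170.0000] = [31.2500 -61.5000; -61.5000 173.0000]
BᵀPA = [-22.5000 69.0000; 42.0000 -184.0000]
K = S⁻¹·BᵀPA = [-0.8063 0.3824; -0.0439 -0.9276]
A−BK = [-0.6248 -0.0748; 0.2277 0.0982]
AᵀP(A−BK) = [1.7000 -0.4350; -0.4350 2.9280]
P' = Q + AᵀP(A−BK) = [2.2000 -1.4350; -1.4350 6.9280]
tr(P') = 9.1279


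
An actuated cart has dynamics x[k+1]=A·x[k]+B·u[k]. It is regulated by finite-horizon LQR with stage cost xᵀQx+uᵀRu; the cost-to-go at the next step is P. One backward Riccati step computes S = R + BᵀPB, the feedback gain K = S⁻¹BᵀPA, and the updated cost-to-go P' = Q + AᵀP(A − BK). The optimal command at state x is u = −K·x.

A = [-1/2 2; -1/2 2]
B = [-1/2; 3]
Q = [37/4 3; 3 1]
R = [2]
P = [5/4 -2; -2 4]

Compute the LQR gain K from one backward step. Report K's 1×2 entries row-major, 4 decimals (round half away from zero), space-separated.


-0.0719 0.2877

BᵀP = [-6.6250 13.0000]
S = R + BᵀPB = [2] + [42.3125] = [44.3125]
BᵀPA = [-3.1875 12.7500]
K = S⁻¹·BᵀPA = [-0.0719 0.2877]
A−BK = [-0.5360 2.1439; -0.2842 1.1368]
AᵀP(A−BK) = [0.0832 -0.3329; -0.3329 1.3315]
P' = Q + AᵀP(A−BK) = [9.3332 2.6671; 2.6671 2.3315]
tr(P') = 11.6647


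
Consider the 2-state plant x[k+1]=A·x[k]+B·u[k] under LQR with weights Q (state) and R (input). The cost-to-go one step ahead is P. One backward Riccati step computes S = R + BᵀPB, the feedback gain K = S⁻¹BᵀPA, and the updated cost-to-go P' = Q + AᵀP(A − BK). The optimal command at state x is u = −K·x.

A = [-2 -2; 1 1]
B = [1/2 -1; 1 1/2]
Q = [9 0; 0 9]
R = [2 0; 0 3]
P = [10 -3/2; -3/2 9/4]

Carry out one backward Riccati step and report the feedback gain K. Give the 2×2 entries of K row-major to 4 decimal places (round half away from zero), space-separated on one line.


-0.2307 -0.2307 1.5595 1.5595

BᵀP = [3.5000 1.5000; -10.7500 2.6250]
S = R + BᵀPB = [2 0; 0 3] + [3.2500 -2.7500; -2.7500 12.0625] = [5.2500 -2.7500; -2.7500 15.0625]
BᵀPA = [-5.5000 -5.5000; 24.1250 24.1250]
K = S⁻¹·BᵀPA = [-0.2307 -0.2307; 1.5595 1.5595]
A−BK = [-0.3251 -0.3251; 0.4510 0.4510]
AᵀP(A−BK) = [9.3572 9.3572; 9.3572 9.3572]
P' = Q + AᵀP(A−BK) = [18.3572 9.3572; 9.3572 18.3572]
tr(P') = 36.7144


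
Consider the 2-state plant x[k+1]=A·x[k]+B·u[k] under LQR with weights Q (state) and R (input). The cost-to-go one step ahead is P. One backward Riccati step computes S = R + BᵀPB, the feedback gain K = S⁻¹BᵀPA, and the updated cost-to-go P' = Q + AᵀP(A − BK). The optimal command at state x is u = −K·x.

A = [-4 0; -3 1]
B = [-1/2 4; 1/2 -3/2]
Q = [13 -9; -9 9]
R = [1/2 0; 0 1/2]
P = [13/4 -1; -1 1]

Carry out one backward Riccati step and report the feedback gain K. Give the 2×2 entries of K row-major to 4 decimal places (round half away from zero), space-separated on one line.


BᵀP = [-2.1250 1.0000; 14.5000 -5.5000]
S = R + BᵀPB = [1/2 0; 0 1/2] + [1.5625 -10.0000; -10.0000 66.2500] = [2.0625 -10.0000; -10.0000 66.7500]
BᵀPA = [5.5000 1.0000; -41.5000 -5.5000]
K = S⁻¹·BᵀPA = [-1.2708 0.3119; -0.8121 -0.0357]
A−BK = [-1.3870 0.2986; -3.5827 0.7905]
AᵀP(A−BK) = [10.2870 -2.1958; -2.1958 0.4919]
P' = Q + AᵀP(A−BK) = [23.2870 -11.1958; -11.1958 9.4919]
tr(P') = 32.7789

-1.2708 0.3119 -0.8121 -0.0357


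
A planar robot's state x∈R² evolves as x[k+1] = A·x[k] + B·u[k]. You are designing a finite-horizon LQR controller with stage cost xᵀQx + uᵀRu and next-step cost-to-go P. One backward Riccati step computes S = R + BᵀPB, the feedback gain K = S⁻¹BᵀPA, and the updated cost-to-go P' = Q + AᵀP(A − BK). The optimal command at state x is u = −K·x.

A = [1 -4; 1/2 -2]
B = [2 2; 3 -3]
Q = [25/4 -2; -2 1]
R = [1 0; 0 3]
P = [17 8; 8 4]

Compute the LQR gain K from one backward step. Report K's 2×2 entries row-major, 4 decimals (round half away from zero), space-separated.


0.3437 -1.3749 0.0910 -0.3639

BᵀP = [58.0000 28.0000; 10.0000 4.0000]
S = R + BᵀPB = [1 0; 0 3] + [200.0000 32.0000; 32.0000 8.0000] = [201.0000 32.0000; 32.0000 11.0000]
BᵀPA = [72.0000 -288.0000; 12.0000 -48.0000]
K = S⁻¹·BᵀPA = [0.3437 -1.3749; 0.0910 -0.3639]
A−BK = [0.1306 -0.5223; -0.2582 1.0329]
AᵀP(A−BK) = [0.1601 -0.6403; -0.6403 2.5611]
P' = Q + AᵀP(A−BK) = [6.4101 -2.6403; -2.6403 3.5611]
tr(P') = 9.9711


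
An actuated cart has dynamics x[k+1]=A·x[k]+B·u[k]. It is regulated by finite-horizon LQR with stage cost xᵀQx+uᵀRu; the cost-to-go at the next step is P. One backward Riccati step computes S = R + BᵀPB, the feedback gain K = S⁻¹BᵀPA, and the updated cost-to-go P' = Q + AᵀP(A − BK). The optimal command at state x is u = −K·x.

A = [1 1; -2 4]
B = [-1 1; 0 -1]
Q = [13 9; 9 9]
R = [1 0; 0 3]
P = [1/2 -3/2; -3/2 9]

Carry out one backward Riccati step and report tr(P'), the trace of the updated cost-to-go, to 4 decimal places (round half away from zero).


BᵀP = [-0.5000 1.5000; 2.0000 -10.5000]
S = R + BᵀPB = [1 0; 0 3] + [0.5000 -2.0000; -2.0000 12.5000] = [1.5000 -2.0000; -2.0000 15.5000]
BᵀPA = [-3.5000 5.5000; 23.0000 -40.0000]
K = S⁻¹·BᵀPA = [-0.4286 0.2727; 1.4286 -2.5455]
A−BK = [-0.8571 3.8182; -0.5714 1.4545]
AᵀP(A−BK) = [8.1429 -15.0000; -15.0000 29.1818]
P' = Q + AᵀP(A−BK) = [21.1429 -6.0000; -6.0000 38.1818]
tr(P') = 59.3247

59.3247


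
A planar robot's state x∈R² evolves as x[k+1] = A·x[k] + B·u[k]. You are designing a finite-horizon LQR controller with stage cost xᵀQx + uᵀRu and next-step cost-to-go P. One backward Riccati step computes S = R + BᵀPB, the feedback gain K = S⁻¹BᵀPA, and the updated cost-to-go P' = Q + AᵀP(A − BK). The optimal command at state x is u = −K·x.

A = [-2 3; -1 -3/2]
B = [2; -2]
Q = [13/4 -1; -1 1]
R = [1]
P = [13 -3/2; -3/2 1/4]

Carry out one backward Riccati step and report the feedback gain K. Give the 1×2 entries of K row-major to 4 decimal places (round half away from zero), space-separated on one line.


BᵀP = [29.0000 -3.5000]
S = R + BᵀPB = [1] + [65.0000] = [66.0000]
BᵀPA = [-54.5000 92.2500]
K = S⁻¹·BᵀPA = [-0.8258 1.3977]
A−BK = [-0.3485 0.2045; -2.6515 1.2955]
AᵀP(A−BK) = [1.2462 -1.4489; -1.4489 2.1222]
P' = Q + AᵀP(A−BK) = [4.4962 -2.4489; -2.4489 3.1222]
tr(P') = 7.6184

-0.8258 1.3977


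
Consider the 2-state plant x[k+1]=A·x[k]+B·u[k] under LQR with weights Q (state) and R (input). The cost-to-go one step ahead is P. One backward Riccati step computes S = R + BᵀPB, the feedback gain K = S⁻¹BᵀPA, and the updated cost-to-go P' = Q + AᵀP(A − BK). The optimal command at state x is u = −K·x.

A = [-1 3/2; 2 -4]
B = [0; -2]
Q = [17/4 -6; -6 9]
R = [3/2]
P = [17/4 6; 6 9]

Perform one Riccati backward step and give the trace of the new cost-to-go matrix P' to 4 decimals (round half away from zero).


17.9425

BᵀP = [-12.0000 -18.0000]
S = R + BᵀPB = [3/2] + [36.0000] = [37.5000]
BᵀPA = [-24.0000 54.0000]
K = S⁻¹·BᵀPA = [-0.6400 1.4400]
A−BK = [-1.0000 1.5000; 0.7200 -1.1200]
AᵀP(A−BK) = [0.8900 -1.8150; -1.8150 3.8025]
P' = Q + AᵀP(A−BK) = [5.1400 -7.8150; -7.8150 12.8025]
tr(P') = 17.9425


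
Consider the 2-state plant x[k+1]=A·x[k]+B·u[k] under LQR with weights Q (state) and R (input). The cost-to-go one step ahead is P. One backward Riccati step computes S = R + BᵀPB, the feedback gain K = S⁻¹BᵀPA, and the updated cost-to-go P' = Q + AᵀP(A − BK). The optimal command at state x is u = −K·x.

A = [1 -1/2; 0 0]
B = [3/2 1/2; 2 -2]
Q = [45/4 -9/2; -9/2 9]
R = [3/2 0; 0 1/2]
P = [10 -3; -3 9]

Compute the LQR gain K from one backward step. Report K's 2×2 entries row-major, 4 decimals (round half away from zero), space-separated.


0.4715 -0.2358 0.4802 -0.2401

BᵀP = [9.0000 13.5000; 11.0000 -19.5000]
S = R + BᵀPB = [3/2 0; 0 1/2] + [40.5000 -22.5000; -22.5000 44.5000] = [42.0000 -22.5000; -22.5000 45.0000]
BᵀPA = [9.0000 -4.5000; 11.0000 -5.5000]
K = S⁻¹·BᵀPA = [0.4715 -0.2358; 0.4802 -0.2401]
A−BK = [0.0526 -0.0263; 0.0173 -0.0087]
AᵀP(A−BK) = [0.4737 -0.2369; -0.2369 0.1184]
P' = Q + AᵀP(A−BK) = [11.7237 -4.7369; -4.7369 9.1184]
tr(P') = 20.8421


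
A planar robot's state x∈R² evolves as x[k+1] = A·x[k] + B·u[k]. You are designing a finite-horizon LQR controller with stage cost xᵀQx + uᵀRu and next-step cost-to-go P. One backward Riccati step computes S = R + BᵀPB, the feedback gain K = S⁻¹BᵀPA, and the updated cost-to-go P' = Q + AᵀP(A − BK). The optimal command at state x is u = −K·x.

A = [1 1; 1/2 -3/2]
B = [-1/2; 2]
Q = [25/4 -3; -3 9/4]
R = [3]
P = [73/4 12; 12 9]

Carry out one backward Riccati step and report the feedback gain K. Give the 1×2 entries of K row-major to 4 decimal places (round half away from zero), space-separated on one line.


BᵀP = [14.8750 12.0000]
S = R + BᵀPB = [3] + [16.5625] = [19.5625]
BᵀPA = [20.8750 -3.1250]
K = S⁻¹·BᵀPA = [1.0671 -0.1597]
A−BK = [1.5335 0.9201; -1.6342 -1.1805]
AᵀP(A−BK) = [10.2244 2.8347; 2.8347 2.0008]
P' = Q + AᵀP(A−BK) = [16.4744 -0.1653; -0.1653 4.2508]
tr(P') = 20.7252

1.0671 -0.1597


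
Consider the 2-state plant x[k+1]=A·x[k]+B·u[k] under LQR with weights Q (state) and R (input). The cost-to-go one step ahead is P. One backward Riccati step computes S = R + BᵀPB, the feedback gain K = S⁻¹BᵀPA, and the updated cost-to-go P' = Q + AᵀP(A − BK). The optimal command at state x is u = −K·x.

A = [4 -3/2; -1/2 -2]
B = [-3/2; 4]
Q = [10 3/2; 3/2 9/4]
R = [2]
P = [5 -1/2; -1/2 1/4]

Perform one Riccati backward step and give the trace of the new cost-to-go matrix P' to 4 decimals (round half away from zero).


33.5914

BᵀP = [-9.5000 1.7500]
S = R + BᵀPB = [2] + [21.2500] = [23.2500]
BᵀPA = [-38.8750 10.7500]
K = S⁻¹·BᵀPA = [-1.6720 0.4624]
A−BK = [1.4919 -0.8065; 6.1882 -3.8495]
AᵀP(A−BK) = [17.0618 -8.1505; -8.1505 4.2796]
P' = Q + AᵀP(A−BK) = [27.0618 -6.6505; -6.6505 6.5296]
tr(P') = 33.5914


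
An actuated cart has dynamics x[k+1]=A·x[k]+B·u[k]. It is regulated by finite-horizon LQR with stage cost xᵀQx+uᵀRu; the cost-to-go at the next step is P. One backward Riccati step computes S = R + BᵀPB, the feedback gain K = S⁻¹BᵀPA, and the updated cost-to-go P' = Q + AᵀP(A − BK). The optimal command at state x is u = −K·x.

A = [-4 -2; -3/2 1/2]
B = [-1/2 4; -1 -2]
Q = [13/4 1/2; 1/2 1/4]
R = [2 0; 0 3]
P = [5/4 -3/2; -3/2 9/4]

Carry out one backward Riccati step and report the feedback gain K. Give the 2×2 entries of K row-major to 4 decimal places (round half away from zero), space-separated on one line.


BᵀP = [0.8750 -1.5000; 8.0000 -10.5000]
S = R + BᵀPB = [2 0; 0 3] + [1.0625 6.5000; 6.5000 53.0000] = [3.0625 6.5000; 6.5000 56.0000]
BᵀPA = [-1.2500 -2.5000; -16.2500 -21.2500]
K = S⁻¹·BᵀPA = [0.2756 -0.0145; -0.3222 -0.3778]
A−BK = [-2.5735 -0.4961; -1.8687 -0.2701]
AᵀP(A−BK) = [2.1718 0.6554; 0.6554 0.4984]
P' = Q + AᵀP(A−BK) = [5.4218 1.1554; 1.1554 0.7484]
tr(P') = 6.1702

0.2756 -0.0145 -0.3222 -0.3778


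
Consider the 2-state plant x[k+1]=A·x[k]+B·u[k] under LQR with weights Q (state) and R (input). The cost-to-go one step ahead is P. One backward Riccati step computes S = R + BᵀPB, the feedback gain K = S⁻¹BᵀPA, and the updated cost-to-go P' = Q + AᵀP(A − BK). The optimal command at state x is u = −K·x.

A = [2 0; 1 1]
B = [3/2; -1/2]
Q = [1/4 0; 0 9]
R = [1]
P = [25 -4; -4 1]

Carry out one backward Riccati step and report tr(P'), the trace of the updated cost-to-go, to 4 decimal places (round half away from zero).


BᵀP = [39.5000 -6.5000]
S = R + BᵀPB = [1] + [62.5000] = [63.5000]
BᵀPA = [72.5000 -6.5000]
K = S⁻¹·BᵀPA = [1.1417 -0.1024]
A−BK = [0.2874 0.1535; 1.5709 0.9488]
AᵀP(A−BK) = [2.2244 0.4213; 0.4213 0.3346]
P' = Q + AᵀP(A−BK) = [2.4744 0.4213; 0.4213 9.3346]
tr(P') = 11.8091

11.8091


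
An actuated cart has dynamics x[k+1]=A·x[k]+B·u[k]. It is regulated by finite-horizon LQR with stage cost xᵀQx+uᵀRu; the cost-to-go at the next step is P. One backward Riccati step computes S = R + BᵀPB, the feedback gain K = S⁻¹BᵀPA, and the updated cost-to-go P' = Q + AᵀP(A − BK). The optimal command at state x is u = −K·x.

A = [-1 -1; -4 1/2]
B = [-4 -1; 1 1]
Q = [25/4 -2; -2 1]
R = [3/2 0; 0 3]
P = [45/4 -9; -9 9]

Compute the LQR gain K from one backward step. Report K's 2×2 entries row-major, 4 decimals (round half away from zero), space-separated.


-0.0723 0.2530 -1.0811 0.1019

BᵀP = [-54.0000 45.0000; -20.2500 18.0000]
S = R + BᵀPB = [3/2 0; 0 3] + [261.0000 99.0000; 99.0000 38.2500] = [262.5000 99.0000; 99.0000 41.2500]
BᵀPA = [-126.0000 76.5000; -51.7500 29.2500]
K = S⁻¹·BᵀPA = [-0.0723 0.2530; -1.0811 0.1019]
A−BK = [-2.3702 0.1139; -2.8467 0.1451]
AᵀP(A−BK) = [18.1972 -1.0991; -1.0991 0.1651]
P' = Q + AᵀP(A−BK) = [24.4472 -3.0991; -3.0991 1.1651]
tr(P') = 25.6123


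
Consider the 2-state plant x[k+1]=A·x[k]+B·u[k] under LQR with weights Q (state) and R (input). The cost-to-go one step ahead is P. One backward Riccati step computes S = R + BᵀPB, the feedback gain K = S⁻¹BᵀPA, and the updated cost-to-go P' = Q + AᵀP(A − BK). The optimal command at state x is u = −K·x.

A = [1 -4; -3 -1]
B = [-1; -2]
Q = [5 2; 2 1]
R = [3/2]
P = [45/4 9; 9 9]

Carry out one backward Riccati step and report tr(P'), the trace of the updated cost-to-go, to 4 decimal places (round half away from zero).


BᵀP = [-29.2500 -27.0000]
S = R + BᵀPB = [3/2] + [83.2500] = [84.7500]
BᵀPA = [51.7500 144.0000]
K = S⁻¹·BᵀPA = [0.6106 1.6991]
A−BK = [1.6106 -2.3009; -1.7788 2.3982]
AᵀP(A−BK) = [6.6504 -6.9292; -6.9292 16.3274]
P' = Q + AᵀP(A−BK) = [11.6504 -4.9292; -4.9292 17.3274]
tr(P') = 28.9779

28.9779


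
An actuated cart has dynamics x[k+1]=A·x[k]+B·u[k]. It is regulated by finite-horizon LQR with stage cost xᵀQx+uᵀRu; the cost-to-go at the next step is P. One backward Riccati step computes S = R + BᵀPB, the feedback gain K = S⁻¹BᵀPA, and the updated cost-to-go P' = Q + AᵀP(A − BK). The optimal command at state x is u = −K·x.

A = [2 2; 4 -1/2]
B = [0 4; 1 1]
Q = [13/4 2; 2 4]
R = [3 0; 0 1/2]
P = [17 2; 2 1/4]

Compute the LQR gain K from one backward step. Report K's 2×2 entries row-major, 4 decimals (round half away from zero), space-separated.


0.0190 -0.0024 0.5986 0.4706

BᵀP = [2.0000 0.2500; 70.0000 8.2500]
S = R + BᵀPB = [3 0; 0 1/2] + [0.2500 8.2500; 8.2500 288.2500] = [3.2500 8.2500; 8.2500 288.7500]
BᵀPA = [5.0000 3.8750; 173.0000 135.8750]
K = S⁻¹·BᵀPA = [0.0190 -0.0024; 0.5986 0.4706]
A−BK = [-0.3944 0.1175; 3.3825 -0.9683]
AᵀP(A−BK) = [0.3487 0.0928; 0.0928 0.1248]
P' = Q + AᵀP(A−BK) = [3.5987 2.0928; 2.0928 4.1248]
tr(P') = 7.7235


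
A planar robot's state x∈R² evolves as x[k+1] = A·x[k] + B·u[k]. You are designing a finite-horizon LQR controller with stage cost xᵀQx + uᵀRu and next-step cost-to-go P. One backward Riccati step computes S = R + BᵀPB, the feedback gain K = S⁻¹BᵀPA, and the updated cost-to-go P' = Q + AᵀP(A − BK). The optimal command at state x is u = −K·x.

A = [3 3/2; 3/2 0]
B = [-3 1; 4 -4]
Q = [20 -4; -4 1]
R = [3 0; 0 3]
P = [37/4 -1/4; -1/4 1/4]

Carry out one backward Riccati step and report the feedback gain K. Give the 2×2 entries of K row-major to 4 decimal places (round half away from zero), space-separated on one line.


-1.0321 -0.4961 -0.4397 -0.1293

BᵀP = [-28.7500 1.7500; 10.2500 -1.2500]
S = R + BᵀPB = [3 0; 0 3] + [93.2500 -35.7500; -35.7500 15.2500] = [96.2500 -35.7500; -35.7500 18.2500]
BᵀPA = [-83.6250 -43.1250; 28.8750 15.3750]
K = S⁻¹·BᵀPA = [-1.0321 -0.4961; -0.4397 -0.1293]
A−BK = [0.3433 0.1411; 3.8699 1.4671]
AᵀP(A−BK) = [7.9455 3.3115; 3.3115 1.4071]
P' = Q + AᵀP(A−BK) = [27.9455 -0.6885; -0.6885 2.4071]
tr(P') = 30.3527
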